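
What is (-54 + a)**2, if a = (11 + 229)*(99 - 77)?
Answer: 27311076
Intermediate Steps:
a = 5280 (a = 240*22 = 5280)
(-54 + a)**2 = (-54 + 5280)**2 = 5226**2 = 27311076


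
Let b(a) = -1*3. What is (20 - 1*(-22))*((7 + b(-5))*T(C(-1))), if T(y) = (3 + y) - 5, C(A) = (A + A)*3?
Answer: -1344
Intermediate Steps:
b(a) = -3
C(A) = 6*A (C(A) = (2*A)*3 = 6*A)
T(y) = -2 + y
(20 - 1*(-22))*((7 + b(-5))*T(C(-1))) = (20 - 1*(-22))*((7 - 3)*(-2 + 6*(-1))) = (20 + 22)*(4*(-2 - 6)) = 42*(4*(-8)) = 42*(-32) = -1344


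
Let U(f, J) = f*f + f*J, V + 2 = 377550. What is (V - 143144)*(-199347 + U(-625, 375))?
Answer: -10102109188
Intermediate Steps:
V = 377548 (V = -2 + 377550 = 377548)
U(f, J) = f² + J*f
(V - 143144)*(-199347 + U(-625, 375)) = (377548 - 143144)*(-199347 - 625*(375 - 625)) = 234404*(-199347 - 625*(-250)) = 234404*(-199347 + 156250) = 234404*(-43097) = -10102109188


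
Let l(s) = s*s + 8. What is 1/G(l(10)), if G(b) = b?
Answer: 1/108 ≈ 0.0092593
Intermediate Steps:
l(s) = 8 + s**2 (l(s) = s**2 + 8 = 8 + s**2)
1/G(l(10)) = 1/(8 + 10**2) = 1/(8 + 100) = 1/108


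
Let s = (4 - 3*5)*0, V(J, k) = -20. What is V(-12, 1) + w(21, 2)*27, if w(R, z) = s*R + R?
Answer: 547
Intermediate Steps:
s = 0 (s = (4 - 15)*0 = -11*0 = 0)
w(R, z) = R (w(R, z) = 0*R + R = 0 + R = R)
V(-12, 1) + w(21, 2)*27 = -20 + 21*27 = -20 + 567 = 547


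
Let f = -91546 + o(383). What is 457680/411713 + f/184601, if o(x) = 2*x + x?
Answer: 47270565619/76002631513 ≈ 0.62196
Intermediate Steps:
o(x) = 3*x
f = -90397 (f = -91546 + 3*383 = -91546 + 1149 = -90397)
457680/411713 + f/184601 = 457680/411713 - 90397/184601 = 47270565619/76002631513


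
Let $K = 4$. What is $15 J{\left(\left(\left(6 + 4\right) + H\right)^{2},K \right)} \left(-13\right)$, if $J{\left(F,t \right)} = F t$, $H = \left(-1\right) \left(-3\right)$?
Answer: $-131820$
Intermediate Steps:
$H = 3$
$15 J{\left(\left(\left(6 + 4\right) + H\right)^{2},K \right)} \left(-13\right) = 15 \left(\left(6 + 4\right) + 3\right)^{2} \cdot 4 \left(-13\right) = 15 \left(10 + 3\right)^{2} \cdot 4 \left(-13\right) = 15 \cdot 13^{2} \cdot 4 \left(-13\right) = 15 \cdot 169 \cdot 4 \left(-13\right) = 15 \cdot 676 \left(-13\right) = 10140 \left(-13\right) = -131820$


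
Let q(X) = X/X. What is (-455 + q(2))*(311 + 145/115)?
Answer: -3260628/23 ≈ -1.4177e+5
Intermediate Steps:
q(X) = 1
(-455 + q(2))*(311 + 145/115) = (-455 + 1)*(311 + 145/115) = -454*(311 + 145*(1/115)) = -454*(311 + 29/23) = -454*7182/23 = -3260628/23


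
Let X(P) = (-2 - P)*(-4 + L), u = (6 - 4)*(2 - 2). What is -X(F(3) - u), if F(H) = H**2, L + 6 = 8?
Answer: -22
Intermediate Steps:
u = 0 (u = 2*0 = 0)
L = 2 (L = -6 + 8 = 2)
X(P) = 4 + 2*P (X(P) = (-2 - P)*(-4 + 2) = (-2 - P)*(-2) = 4 + 2*P)
-X(F(3) - u) = -(4 + 2*(3**2 - 1*0)) = -(4 + 2*(9 + 0)) = -(4 + 2*9) = -(4 + 18) = -1*22 = -22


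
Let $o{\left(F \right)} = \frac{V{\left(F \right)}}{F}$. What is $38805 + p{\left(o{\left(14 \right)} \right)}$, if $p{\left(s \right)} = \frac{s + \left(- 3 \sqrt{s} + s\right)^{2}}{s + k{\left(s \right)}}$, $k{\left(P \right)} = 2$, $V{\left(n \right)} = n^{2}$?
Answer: $38826 - \frac{21 \sqrt{14}}{4} \approx 38806.0$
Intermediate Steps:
$o{\left(F \right)} = F$ ($o{\left(F \right)} = \frac{F^{2}}{F} = F$)
$p{\left(s \right)} = \frac{s + \left(s - 3 \sqrt{s}\right)^{2}}{2 + s}$ ($p{\left(s \right)} = \frac{s + \left(- 3 \sqrt{s} + s\right)^{2}}{s + 2} = \frac{s + \left(s - 3 \sqrt{s}\right)^{2}}{2 + s}$)
$38805 + p{\left(o{\left(14 \right)} \right)} = 38805 + \frac{14 + \left(\left(-1\right) 14 + 3 \sqrt{14}\right)^{2}}{2 + 14} = 38805 + \frac{14 + \left(-14 + 3 \sqrt{14}\right)^{2}}{16} = 38805 + \left(\frac{7}{8} + \frac{\left(-14 + 3 \sqrt{14}\right)^{2}}{16}\right) = \frac{310447}{8} + \frac{\left(-14 + 3 \sqrt{14}\right)^{2}}{16}$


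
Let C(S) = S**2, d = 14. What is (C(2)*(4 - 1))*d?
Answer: 168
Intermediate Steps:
(C(2)*(4 - 1))*d = (2**2*(4 - 1))*14 = (4*3)*14 = 12*14 = 168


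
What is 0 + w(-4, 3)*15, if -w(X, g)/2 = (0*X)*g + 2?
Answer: -60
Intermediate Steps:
w(X, g) = -4 (w(X, g) = -2*((0*X)*g + 2) = -2*(0*g + 2) = -2*(0 + 2) = -2*2 = -4)
0 + w(-4, 3)*15 = 0 - 4*15 = 0 - 60 = -60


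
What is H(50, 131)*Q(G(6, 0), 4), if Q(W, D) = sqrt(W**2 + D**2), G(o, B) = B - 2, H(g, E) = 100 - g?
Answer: 100*sqrt(5) ≈ 223.61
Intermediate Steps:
G(o, B) = -2 + B
Q(W, D) = sqrt(D**2 + W**2)
H(50, 131)*Q(G(6, 0), 4) = (100 - 1*50)*sqrt(4**2 + (-2 + 0)**2) = (100 - 50)*sqrt(16 + (-2)**2) = 50*sqrt(16 + 4) = 50*sqrt(20) = 50*(2*sqrt(5)) = 100*sqrt(5)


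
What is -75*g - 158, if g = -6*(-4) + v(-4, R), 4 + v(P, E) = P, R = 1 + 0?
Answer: -1358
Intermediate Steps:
R = 1
v(P, E) = -4 + P
g = 16 (g = -6*(-4) + (-4 - 4) = 24 - 8 = 16)
-75*g - 158 = -75*16 - 158 = -1200 - 158 = -1358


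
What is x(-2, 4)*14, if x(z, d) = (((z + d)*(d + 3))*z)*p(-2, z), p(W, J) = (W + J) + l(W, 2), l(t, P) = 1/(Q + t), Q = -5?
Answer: 1624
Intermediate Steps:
l(t, P) = 1/(-5 + t)
p(W, J) = J + W + 1/(-5 + W) (p(W, J) = (W + J) + 1/(-5 + W) = (J + W) + 1/(-5 + W) = J + W + 1/(-5 + W))
x(z, d) = z*(3 + d)*(-15/7 + z)*(d + z) (x(z, d) = (((z + d)*(d + 3))*z)*((1 + (-5 - 2)*(z - 2))/(-5 - 2)) = (((d + z)*(3 + d))*z)*((1 - 7*(-2 + z))/(-7)) = (((3 + d)*(d + z))*z)*(-(1 + (14 - 7*z))/7) = (z*(3 + d)*(d + z))*(-(15 - 7*z)/7) = (z*(3 + d)*(d + z))*(-15/7 + z) = z*(3 + d)*(-15/7 + z)*(d + z))
x(-2, 4)*14 = ((⅐)*(-2)*(-15 + 7*(-2))*(4² + 3*4 + 3*(-2) + 4*(-2)))*14 = ((⅐)*(-2)*(-15 - 14)*(16 + 12 - 6 - 8))*14 = ((⅐)*(-2)*(-29)*14)*14 = 116*14 = 1624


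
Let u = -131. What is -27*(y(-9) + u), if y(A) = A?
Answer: 3780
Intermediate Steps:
-27*(y(-9) + u) = -27*(-9 - 131) = -27*(-140) = 3780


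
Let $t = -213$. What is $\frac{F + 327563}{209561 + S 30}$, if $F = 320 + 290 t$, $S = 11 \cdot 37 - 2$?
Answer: $\frac{266113}{221711} \approx 1.2003$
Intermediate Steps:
$S = 405$ ($S = 407 - 2 = 405$)
$F = -61450$ ($F = 320 + 290 \left(-213\right) = 320 - 61770 = -61450$)
$\frac{F + 327563}{209561 + S 30} = \frac{-61450 + 327563}{209561 + 405 \cdot 30} = \frac{266113}{209561 + 12150} = \frac{266113}{221711}$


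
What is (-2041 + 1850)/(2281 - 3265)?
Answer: 191/984 ≈ 0.19411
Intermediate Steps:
(-2041 + 1850)/(2281 - 3265) = -191/(-984) = -191*(-1/984) = 191/984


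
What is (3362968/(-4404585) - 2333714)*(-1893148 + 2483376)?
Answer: -6066980196847718024/4404585 ≈ -1.3774e+12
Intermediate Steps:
(3362968/(-4404585) - 2333714)*(-1893148 + 2483376) = (3362968*(-1/4404585) - 2333714)*590228 = (-3362968/4404585 - 2333714)*590228 = -10279045041658/4404585*590228 = -6066980196847718024/4404585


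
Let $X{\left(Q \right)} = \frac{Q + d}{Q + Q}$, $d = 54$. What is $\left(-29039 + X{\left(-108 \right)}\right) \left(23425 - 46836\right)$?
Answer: $\frac{2719304705}{4} \approx 6.7983 \cdot 10^{8}$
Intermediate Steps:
$X{\left(Q \right)} = \frac{54 + Q}{2 Q}$ ($X{\left(Q \right)} = \frac{Q + 54}{Q + Q} = \frac{54 + Q}{2 Q}$)
$\left(-29039 + X{\left(-108 \right)}\right) \left(23425 - 46836\right) = \left(-29039 + \frac{54 - 108}{2 \left(-108\right)}\right) \left(23425 - 46836\right) = \left(-29039 + \frac{1}{2} \left(- \frac{1}{108}\right) \left(-54\right)\right) \left(-23411\right) = \left(-29039 + \frac{1}{4}\right) \left(-23411\right) = \left(- \frac{116155}{4}\right) \left(-23411\right) = \frac{2719304705}{4}$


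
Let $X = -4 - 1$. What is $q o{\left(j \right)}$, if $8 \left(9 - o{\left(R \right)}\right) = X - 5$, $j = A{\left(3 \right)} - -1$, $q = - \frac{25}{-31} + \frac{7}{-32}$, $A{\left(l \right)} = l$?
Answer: $\frac{23903}{3968} \approx 6.0239$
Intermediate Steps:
$X = -5$ ($X = -4 - 1 = -5$)
$q = \frac{583}{992}$ ($q = \left(-25\right) \left(- \frac{1}{31}\right) + 7 \left(- \frac{1}{32}\right) = \frac{25}{31} - \frac{7}{32} = \frac{583}{992} \approx 0.5877$)
$j = 4$ ($j = 3 - -1 = 3 + 1 = 4$)
$o{\left(R \right)} = \frac{41}{4}$ ($o{\left(R \right)} = 9 - \frac{-5 - 5}{8} = 9 - - \frac{5}{4} = 9 + \frac{5}{4} = \frac{41}{4}$)
$q o{\left(j \right)} = \frac{583}{992} \cdot \frac{41}{4} = \frac{23903}{3968}$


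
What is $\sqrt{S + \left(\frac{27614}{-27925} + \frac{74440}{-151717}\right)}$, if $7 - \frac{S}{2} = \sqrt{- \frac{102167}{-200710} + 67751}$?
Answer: $\frac{\sqrt{3621379828741678802772255488 - 2882131914929383393955 \sqrt{2729335943217670}}}{17006950000595} \approx 22.54 i$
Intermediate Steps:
$S = 14 - \frac{\sqrt{2729335943217670}}{100355}$ ($S = 14 - 2 \sqrt{- \frac{102167}{-200710} + 67751} = 14 - 2 \sqrt{\left(-102167\right) \left(- \frac{1}{200710}\right) + 67751} = 14 - 2 \sqrt{\frac{102167}{200710} + 67751} = 14 - 2 \sqrt{\frac{13598405377}{200710}} = 14 - 2 \frac{\sqrt{2729335943217670}}{200710} = 14 - \frac{\sqrt{2729335943217670}}{100355} \approx -506.58$)
$\sqrt{S + \left(\frac{27614}{-27925} + \frac{74440}{-151717}\right)} = \sqrt{\left(14 - \frac{\sqrt{2729335943217670}}{100355}\right) + \left(\frac{27614}{-27925} + \frac{74440}{-151717}\right)} = \sqrt{\left(14 - \frac{\sqrt{2729335943217670}}{100355}\right) + \left(27614 \left(- \frac{1}{27925}\right) + 74440 \left(- \frac{1}{151717}\right)\right)} = \sqrt{\left(14 - \frac{\sqrt{2729335943217670}}{100355}\right) - \frac{6268250238}{4236697225}} = \sqrt{\frac{53045510912}{4236697225} - \frac{\sqrt{2729335943217670}}{100355}}$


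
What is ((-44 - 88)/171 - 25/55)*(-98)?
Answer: 75362/627 ≈ 120.19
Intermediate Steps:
((-44 - 88)/171 - 25/55)*(-98) = (-132*1/171 - 25*1/55)*(-98) = (-44/57 - 5/11)*(-98) = -769/627*(-98) = 75362/627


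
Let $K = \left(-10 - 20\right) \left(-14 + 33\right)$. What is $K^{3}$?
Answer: $-185193000$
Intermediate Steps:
$K = -570$ ($K = \left(-30\right) 19 = -570$)
$K^{3} = \left(-570\right)^{3} = -185193000$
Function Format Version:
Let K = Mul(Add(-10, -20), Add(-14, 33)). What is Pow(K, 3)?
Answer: -185193000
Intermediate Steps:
K = -570 (K = Mul(-30, 19) = -570)
Pow(K, 3) = Pow(-570, 3) = -185193000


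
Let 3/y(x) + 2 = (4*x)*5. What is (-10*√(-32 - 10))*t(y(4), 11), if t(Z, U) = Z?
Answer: -5*I*√42/13 ≈ -2.4926*I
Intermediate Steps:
y(x) = 3/(-2 + 20*x) (y(x) = 3/(-2 + (4*x)*5) = 3/(-2 + 20*x))
(-10*√(-32 - 10))*t(y(4), 11) = (-10*√(-32 - 10))*(3/(2*(-1 + 10*4))) = (-10*I*√42)*(3/(2*(-1 + 40))) = (-10*I*√42)*((3/2)/39) = (-10*I*√42)*((3/2)*(1/39)) = -10*I*√42*(1/26) = -5*I*√42/13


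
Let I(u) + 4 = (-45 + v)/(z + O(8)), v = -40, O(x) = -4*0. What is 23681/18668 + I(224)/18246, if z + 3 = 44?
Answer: 2951796039/2327544908 ≈ 1.2682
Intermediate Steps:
O(x) = 0
z = 41 (z = -3 + 44 = 41)
I(u) = -249/41 (I(u) = -4 + (-45 - 40)/(41 + 0) = -4 - 85/41 = -249/41)
23681/18668 + I(224)/18246 = 23681/18668 - 249/41/18246 = 23681*(1/18668) - 249/41*1/18246 = 23681/18668 - 83/249362 = 2951796039/2327544908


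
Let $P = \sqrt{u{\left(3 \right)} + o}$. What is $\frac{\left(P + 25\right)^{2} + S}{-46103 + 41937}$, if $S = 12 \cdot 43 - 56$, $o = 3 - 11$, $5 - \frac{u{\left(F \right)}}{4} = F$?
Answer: $- \frac{1085}{4166} \approx -0.26044$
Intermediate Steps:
$u{\left(F \right)} = 20 - 4 F$
$o = -8$ ($o = 3 - 11 = -8$)
$P = 0$ ($P = \sqrt{\left(20 - 12\right) - 8} = \sqrt{8 - 8} = \sqrt{0} = 0$)
$S = 460$ ($S = 516 - 56 = 460$)
$\frac{\left(P + 25\right)^{2} + S}{-46103 + 41937} = \frac{\left(0 + 25\right)^{2} + 460}{-46103 + 41937} = \frac{25^{2} + 460}{-4166} = \left(625 + 460\right) \left(- \frac{1}{4166}\right) = 1085 \left(- \frac{1}{4166}\right) = - \frac{1085}{4166}$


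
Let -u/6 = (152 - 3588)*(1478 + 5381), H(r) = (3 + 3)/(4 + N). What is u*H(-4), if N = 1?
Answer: 848430864/5 ≈ 1.6969e+8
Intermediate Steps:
H(r) = 6/5 (H(r) = (3 + 3)/(4 + 1) = 6/5)
u = 141405144 (u = -6*(152 - 3588)*(1478 + 5381) = -(-20616)*6859 = -6*(-23567524) = 141405144)
u*H(-4) = 141405144*(6/5) = 848430864/5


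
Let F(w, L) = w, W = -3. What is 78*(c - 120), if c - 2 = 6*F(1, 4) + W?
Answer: -8970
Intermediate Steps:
c = 5 (c = 2 + (6*1 - 3) = 2 + (6 - 3) = 2 + 3 = 5)
78*(c - 120) = 78*(5 - 120) = 78*(-115) = -8970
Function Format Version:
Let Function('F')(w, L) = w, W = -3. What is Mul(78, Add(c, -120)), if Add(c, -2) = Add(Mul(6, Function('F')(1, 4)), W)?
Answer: -8970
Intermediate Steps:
c = 5 (c = Add(2, Add(Mul(6, 1), -3)) = Add(2, Add(6, -3)) = Add(2, 3) = 5)
Mul(78, Add(c, -120)) = Mul(78, Add(5, -120)) = Mul(78, -115) = -8970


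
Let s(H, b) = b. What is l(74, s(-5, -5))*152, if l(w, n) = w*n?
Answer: -56240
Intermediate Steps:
l(w, n) = n*w
l(74, s(-5, -5))*152 = -5*74*152 = -370*152 = -56240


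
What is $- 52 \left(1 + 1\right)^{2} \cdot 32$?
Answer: $-6656$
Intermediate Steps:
$- 52 \left(1 + 1\right)^{2} \cdot 32 = - 52 \cdot 2^{2} \cdot 32 = \left(-52\right) 4 \cdot 32 = \left(-208\right) 32 = -6656$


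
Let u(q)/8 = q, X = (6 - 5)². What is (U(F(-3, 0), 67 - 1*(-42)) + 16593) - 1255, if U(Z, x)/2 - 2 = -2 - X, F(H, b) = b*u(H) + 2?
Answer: 15336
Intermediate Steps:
X = 1 (X = 1² = 1)
u(q) = 8*q
F(H, b) = 2 + 8*H*b (F(H, b) = b*(8*H) + 2 = 8*H*b + 2 = 2 + 8*H*b)
U(Z, x) = -2 (U(Z, x) = 4 + 2*(-2 - 1*1) = 4 + 2*(-2 - 1) = 4 + 2*(-3) = 4 - 6 = -2)
(U(F(-3, 0), 67 - 1*(-42)) + 16593) - 1255 = (-2 + 16593) - 1255 = 16591 - 1255 = 15336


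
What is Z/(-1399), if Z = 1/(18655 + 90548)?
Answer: -1/152774997 ≈ -6.5456e-9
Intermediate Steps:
Z = 1/109203 ≈ 9.1573e-6
Z/(-1399) = (1/109203)/(-1399) = (1/109203)*(-1/1399) = -1/152774997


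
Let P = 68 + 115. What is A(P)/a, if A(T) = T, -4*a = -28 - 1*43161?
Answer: 732/43189 ≈ 0.016949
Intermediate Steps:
P = 183
a = 43189/4 (a = -(-28 - 1*43161)/4 = -(-28 - 43161)/4 = -1/4*(-43189) = 43189/4 ≈ 10797.)
A(P)/a = 183/(43189/4) = 183*(4/43189) = 732/43189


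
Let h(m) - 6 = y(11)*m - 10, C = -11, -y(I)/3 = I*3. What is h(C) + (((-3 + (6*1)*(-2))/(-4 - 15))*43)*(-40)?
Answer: -5185/19 ≈ -272.89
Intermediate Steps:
y(I) = -9*I (y(I) = -3*I*3 = -9*I)
h(m) = -4 - 99*m (h(m) = 6 + ((-9*11)*m - 10) = 6 + (-99*m - 10) = 6 + (-10 - 99*m) = -4 - 99*m)
h(C) + (((-3 + (6*1)*(-2))/(-4 - 15))*43)*(-40) = (-4 - 99*(-11)) + (((-3 + (6*1)*(-2))/(-4 - 15))*43)*(-40) = (-4 + 1089) + (((-3 + 6*(-2))/(-19))*43)*(-40) = 1085 + (((-3 - 12)*(-1/19))*43)*(-40) = 1085 + (-15*(-1/19)*43)*(-40) = 1085 + ((15/19)*43)*(-40) = 1085 + (645/19)*(-40) = 1085 - 25800/19 = -5185/19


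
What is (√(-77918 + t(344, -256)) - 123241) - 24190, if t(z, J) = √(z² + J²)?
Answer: -147431 + I*√(77918 - 104*√17) ≈ -1.4743e+5 + 278.37*I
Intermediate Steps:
t(z, J) = √(J² + z²)
(√(-77918 + t(344, -256)) - 123241) - 24190 = (√(-77918 + √((-256)² + 344²)) - 123241) - 24190 = (√(-77918 + √(65536 + 118336)) - 123241) - 24190 = (√(-77918 + √183872) - 123241) - 24190 = (√(-77918 + 104*√17) - 123241) - 24190 = (-123241 + √(-77918 + 104*√17)) - 24190 = -147431 + √(-77918 + 104*√17)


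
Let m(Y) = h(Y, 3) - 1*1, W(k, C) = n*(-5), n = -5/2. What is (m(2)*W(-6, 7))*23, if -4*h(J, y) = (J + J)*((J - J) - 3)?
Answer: 575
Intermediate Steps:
n = -5/2 (n = -5*½ = -5/2 ≈ -2.5000)
h(J, y) = 3*J/2 (h(J, y) = -(J + J)*((J - J) - 3)/4 = -2*J*(0 - 3)/4 = -2*J*(-3)/4 = -(-3)*J/2 = 3*J/2)
W(k, C) = 25/2 (W(k, C) = -5/2*(-5) = 25/2)
m(Y) = -1 + 3*Y/2 (m(Y) = 3*Y/2 - 1*1 = 3*Y/2 - 1 = -1 + 3*Y/2)
(m(2)*W(-6, 7))*23 = ((-1 + (3/2)*2)*(25/2))*23 = ((-1 + 3)*(25/2))*23 = (2*(25/2))*23 = 25*23 = 575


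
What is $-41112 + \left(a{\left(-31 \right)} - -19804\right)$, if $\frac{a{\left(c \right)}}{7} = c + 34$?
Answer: $-21287$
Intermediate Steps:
$a{\left(c \right)} = 238 + 7 c$ ($a{\left(c \right)} = 7 \left(c + 34\right) = 7 \left(34 + c\right) = 238 + 7 c$)
$-41112 + \left(a{\left(-31 \right)} - -19804\right) = -41112 + \left(\left(238 + 7 \left(-31\right)\right) - -19804\right) = -41112 + \left(\left(238 - 217\right) + 19804\right) = -41112 + \left(21 + 19804\right) = -41112 + 19825 = -21287$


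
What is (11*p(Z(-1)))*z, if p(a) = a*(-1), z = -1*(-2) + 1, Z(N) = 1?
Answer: -33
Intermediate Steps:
z = 3 (z = 2 + 1 = 3)
p(a) = -a
(11*p(Z(-1)))*z = (11*(-1*1))*3 = (11*(-1))*3 = -11*3 = -33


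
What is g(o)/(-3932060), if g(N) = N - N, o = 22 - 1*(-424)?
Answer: 0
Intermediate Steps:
o = 446 (o = 22 + 424 = 446)
g(N) = 0
g(o)/(-3932060) = 0/(-3932060) = 0*(-1/3932060) = 0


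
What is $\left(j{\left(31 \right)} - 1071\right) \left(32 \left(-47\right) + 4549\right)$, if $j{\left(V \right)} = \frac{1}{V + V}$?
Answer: $- \frac{202191045}{62} \approx -3.2611 \cdot 10^{6}$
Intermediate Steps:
$j{\left(V \right)} = \frac{1}{2 V}$
$\left(j{\left(31 \right)} - 1071\right) \left(32 \left(-47\right) + 4549\right) = \left(\frac{1}{2 \cdot 31} - 1071\right) \left(32 \left(-47\right) + 4549\right) = \left(\frac{1}{2} \cdot \frac{1}{31} - 1071\right) \left(-1504 + 4549\right) = \left(\frac{1}{62} - 1071\right) 3045 = \left(- \frac{66401}{62}\right) 3045 = - \frac{202191045}{62}$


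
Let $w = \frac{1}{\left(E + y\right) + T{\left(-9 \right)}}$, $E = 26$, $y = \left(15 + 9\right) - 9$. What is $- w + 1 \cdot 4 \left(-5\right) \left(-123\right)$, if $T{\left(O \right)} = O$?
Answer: $\frac{78719}{32} \approx 2460.0$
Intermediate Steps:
$y = 15$ ($y = 24 - 9 = 15$)
$w = \frac{1}{32}$ ($w = \frac{1}{\left(26 + 15\right) - 9} = \frac{1}{41 - 9} = \frac{1}{32} \approx 0.03125$)
$- w + 1 \cdot 4 \left(-5\right) \left(-123\right) = \left(-1\right) \frac{1}{32} + 1 \cdot 4 \left(-5\right) \left(-123\right) = - \frac{1}{32} + 4 \left(-5\right) \left(-123\right) = - \frac{1}{32} - -2460 = - \frac{1}{32} + 2460 = \frac{78719}{32}$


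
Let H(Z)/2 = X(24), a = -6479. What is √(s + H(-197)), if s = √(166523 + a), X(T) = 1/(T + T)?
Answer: √(6 + 288*√40011)/12 ≈ 20.002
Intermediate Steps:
X(T) = 1/(2*T)
H(Z) = 1/24 (H(Z) = 2*((½)/24) = 2*((½)*(1/24)) = 2*(1/48) = 1/24)
s = 2*√40011 (s = √(166523 - 6479) = √160044 = 2*√40011 ≈ 400.06)
√(s + H(-197)) = √(2*√40011 + 1/24) = √(1/24 + 2*√40011)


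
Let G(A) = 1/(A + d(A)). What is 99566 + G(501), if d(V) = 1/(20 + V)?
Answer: 25988916973/261022 ≈ 99566.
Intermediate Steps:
G(A) = 1/(A + 1/(20 + A))
99566 + G(501) = 99566 + (20 + 501)/(1 + 501*(20 + 501)) = 99566 + 521/(1 + 501*521) = 99566 + 521/(1 + 261021) = 99566 + 521/261022 = 25988916973/261022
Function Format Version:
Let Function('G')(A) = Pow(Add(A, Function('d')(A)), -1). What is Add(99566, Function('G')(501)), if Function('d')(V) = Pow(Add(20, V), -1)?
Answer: Rational(25988916973, 261022) ≈ 99566.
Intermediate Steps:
Function('G')(A) = Pow(Add(A, Pow(Add(20, A), -1)), -1)
Add(99566, Function('G')(501)) = Add(99566, Mul(Pow(Add(1, Mul(501, Add(20, 501))), -1), Add(20, 501))) = Add(99566, Mul(Pow(Add(1, Mul(501, 521)), -1), 521)) = Add(99566, Mul(Pow(Add(1, 261021), -1), 521)) = Add(99566, Mul(Pow(261022, -1), 521)) = Add(99566, Mul(Rational(1, 261022), 521)) = Add(99566, Rational(521, 261022)) = Rational(25988916973, 261022)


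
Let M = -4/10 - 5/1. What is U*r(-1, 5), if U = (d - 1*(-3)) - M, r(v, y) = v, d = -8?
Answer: -⅖ ≈ -0.40000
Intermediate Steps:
M = -27/5 (M = -4*⅒ - 5*1 = -⅖ - 5 = -27/5 ≈ -5.4000)
U = ⅖ (U = (-8 - 1*(-3)) - 1*(-27/5) = (-8 + 3) + 27/5 = -5 + 27/5 = ⅖ ≈ 0.40000)
U*r(-1, 5) = (⅖)*(-1) = -⅖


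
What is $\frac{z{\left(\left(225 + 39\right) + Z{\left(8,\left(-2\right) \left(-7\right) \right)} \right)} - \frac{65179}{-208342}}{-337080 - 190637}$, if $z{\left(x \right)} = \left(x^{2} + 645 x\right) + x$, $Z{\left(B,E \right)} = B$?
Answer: $- \frac{52022229211}{109945615214} \approx -0.47316$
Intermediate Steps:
$z{\left(x \right)} = x^{2} + 646 x$
$\frac{z{\left(\left(225 + 39\right) + Z{\left(8,\left(-2\right) \left(-7\right) \right)} \right)} - \frac{65179}{-208342}}{-337080 - 190637} = \frac{\left(\left(225 + 39\right) + 8\right) \left(646 + \left(\left(225 + 39\right) + 8\right)\right) - \frac{65179}{-208342}}{-337080 - 190637} = \frac{\left(264 + 8\right) \left(646 + \left(264 + 8\right)\right) - - \frac{65179}{208342}}{-527717} = \left(272 \left(646 + 272\right) + \frac{65179}{208342}\right) \left(- \frac{1}{527717}\right) = \left(272 \cdot 918 + \frac{65179}{208342}\right) \left(- \frac{1}{527717}\right) = \left(249696 + \frac{65179}{208342}\right) \left(- \frac{1}{527717}\right) = \frac{52022229211}{208342} \left(- \frac{1}{527717}\right) = - \frac{52022229211}{109945615214}$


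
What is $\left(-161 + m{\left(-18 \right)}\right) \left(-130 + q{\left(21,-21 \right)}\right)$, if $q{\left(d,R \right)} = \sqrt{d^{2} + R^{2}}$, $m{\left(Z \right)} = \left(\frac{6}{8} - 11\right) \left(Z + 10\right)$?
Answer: $10270 - 1659 \sqrt{2} \approx 7923.8$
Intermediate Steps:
$m{\left(Z \right)} = - \frac{205}{2} - \frac{41 Z}{4}$ ($m{\left(Z \right)} = \left(6 \cdot \frac{1}{8} - 11\right) \left(10 + Z\right) = \left(\frac{3}{4} - 11\right) \left(10 + Z\right) = - \frac{41 \left(10 + Z\right)}{4} = - \frac{205}{2} - \frac{41 Z}{4}$)
$q{\left(d,R \right)} = \sqrt{R^{2} + d^{2}}$
$\left(-161 + m{\left(-18 \right)}\right) \left(-130 + q{\left(21,-21 \right)}\right) = \left(-161 - -82\right) \left(-130 + \sqrt{\left(-21\right)^{2} + 21^{2}}\right) = \left(-161 + \left(- \frac{205}{2} + \frac{369}{2}\right)\right) \left(-130 + \sqrt{441 + 441}\right) = \left(-161 + 82\right) \left(-130 + \sqrt{882}\right) = - 79 \left(-130 + 21 \sqrt{2}\right) = 10270 - 1659 \sqrt{2}$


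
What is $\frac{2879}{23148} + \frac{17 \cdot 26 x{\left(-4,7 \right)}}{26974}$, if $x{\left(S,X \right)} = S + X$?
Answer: $\frac{54176197}{312197076} \approx 0.17353$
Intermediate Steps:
$\frac{2879}{23148} + \frac{17 \cdot 26 x{\left(-4,7 \right)}}{26974} = \frac{2879}{23148} + \frac{17 \cdot 26 \left(-4 + 7\right)}{26974} = 2879 \cdot \frac{1}{23148} + 442 \cdot 3 \cdot \frac{1}{26974} = \frac{2879}{23148} + 1326 \cdot \frac{1}{26974} = \frac{2879}{23148} + \frac{663}{13487} = \frac{54176197}{312197076}$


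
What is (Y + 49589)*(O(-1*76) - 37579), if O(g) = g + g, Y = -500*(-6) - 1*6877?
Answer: -1724759472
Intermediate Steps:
Y = -3877 (Y = 3000 - 6877 = -3877)
O(g) = 2*g
(Y + 49589)*(O(-1*76) - 37579) = (-3877 + 49589)*(2*(-1*76) - 37579) = 45712*(2*(-76) - 37579) = 45712*(-152 - 37579) = 45712*(-37731) = -1724759472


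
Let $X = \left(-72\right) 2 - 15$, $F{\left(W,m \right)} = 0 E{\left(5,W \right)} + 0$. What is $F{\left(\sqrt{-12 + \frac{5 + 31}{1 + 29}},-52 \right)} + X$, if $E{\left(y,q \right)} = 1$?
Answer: $-159$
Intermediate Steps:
$F{\left(W,m \right)} = 0$ ($F{\left(W,m \right)} = 0 \cdot 1 + 0 = 0 + 0 = 0$)
$X = -159$ ($X = -144 - 15 = -159$)
$F{\left(\sqrt{-12 + \frac{5 + 31}{1 + 29}},-52 \right)} + X = 0 - 159 = -159$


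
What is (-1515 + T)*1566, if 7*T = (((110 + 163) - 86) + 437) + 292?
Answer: -15172974/7 ≈ -2.1676e+6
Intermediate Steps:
T = 916/7 (T = ((((110 + 163) - 86) + 437) + 292)/7 = (((273 - 86) + 437) + 292)/7 = ((187 + 437) + 292)/7 = (624 + 292)/7 = (⅐)*916 = 916/7 ≈ 130.86)
(-1515 + T)*1566 = (-1515 + 916/7)*1566 = -9689/7*1566 = -15172974/7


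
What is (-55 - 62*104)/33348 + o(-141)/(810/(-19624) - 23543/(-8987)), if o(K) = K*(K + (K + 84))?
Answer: 1066173368239649/98469359844 ≈ 10827.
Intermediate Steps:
o(K) = K*(84 + 2*K) (o(K) = K*(K + (84 + K)) = K*(84 + 2*K))
(-55 - 62*104)/33348 + o(-141)/(810/(-19624) - 23543/(-8987)) = (-55 - 62*104)/33348 + (2*(-141)*(42 - 141))/(810/(-19624) - 23543/(-8987)) = (-55 - 6448)*(1/33348) + (2*(-141)*(-99))/(810*(-1/19624) - 23543*(-1/8987)) = -6503*1/33348 + 27918/(-405/9812 + 23543/8987) = -929/4764 + 27918/(20669471/8016404) = -929/4764 + 27918*(8016404/20669471) = -929/4764 + 223801966872/20669471 = 1066173368239649/98469359844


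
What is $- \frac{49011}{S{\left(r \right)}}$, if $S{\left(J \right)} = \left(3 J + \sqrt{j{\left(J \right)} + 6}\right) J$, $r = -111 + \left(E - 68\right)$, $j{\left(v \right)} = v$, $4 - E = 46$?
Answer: $- \frac{147033}{439784} - \frac{2883 i \sqrt{215}}{5717192} \approx -0.33433 - 0.007394 i$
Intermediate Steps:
$E = -42$ ($E = 4 - 46 = -42$)
$r = -221$ ($r = -111 - 110 = -221$)
$S{\left(J \right)} = J \left(\sqrt{6 + J} + 3 J\right)$ ($S{\left(J \right)} = \left(3 J + \sqrt{J + 6}\right) J = \left(3 J + \sqrt{6 + J}\right) J = \left(\sqrt{6 + J} + 3 J\right) J = J \left(\sqrt{6 + J} + 3 J\right)$)
$- \frac{49011}{S{\left(r \right)}} = - \frac{49011}{\left(-221\right) \left(\sqrt{6 - 221} + 3 \left(-221\right)\right)} = - \frac{49011}{\left(-221\right) \left(\sqrt{-215} - 663\right)} = - \frac{49011}{\left(-221\right) \left(i \sqrt{215} - 663\right)} = - \frac{49011}{\left(-221\right) \left(-663 + i \sqrt{215}\right)} = - \frac{49011}{146523 - 221 i \sqrt{215}}$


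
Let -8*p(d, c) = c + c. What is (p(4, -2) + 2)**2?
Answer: 25/4 ≈ 6.2500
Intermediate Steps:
p(d, c) = -c/4 (p(d, c) = -(c + c)/8 = -c/4)
(p(4, -2) + 2)**2 = (-1/4*(-2) + 2)**2 = (1/2 + 2)**2 = (5/2)**2 = 25/4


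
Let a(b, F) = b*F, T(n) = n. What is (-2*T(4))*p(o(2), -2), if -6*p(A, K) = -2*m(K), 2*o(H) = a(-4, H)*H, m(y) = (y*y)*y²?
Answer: -128/3 ≈ -42.667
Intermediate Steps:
a(b, F) = F*b
m(y) = y⁴ (m(y) = y²*y² = y⁴)
o(H) = -2*H² (o(H) = ((H*(-4))*H)/2 = ((-4*H)*H)/2 = (-4*H²)/2 = -2*H²)
p(A, K) = K⁴/3 (p(A, K) = -(-1)*K⁴/3 = K⁴/3)
(-2*T(4))*p(o(2), -2) = (-2*4)*((⅓)*(-2)⁴) = -8*16/3 = -128/3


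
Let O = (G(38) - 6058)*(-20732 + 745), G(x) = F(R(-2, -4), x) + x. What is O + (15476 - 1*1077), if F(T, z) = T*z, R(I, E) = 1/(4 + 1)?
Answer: 600921189/5 ≈ 1.2018e+8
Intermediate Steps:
R(I, E) = 1/5
G(x) = 6*x/5 (G(x) = x/5 + x = 6*x/5)
O = 600849194/5 (O = ((6/5)*38 - 6058)*(-20732 + 745) = (228/5 - 6058)*(-19987) = -30062/5*(-19987) = 600849194/5 ≈ 1.2017e+8)
O + (15476 - 1*1077) = 600849194/5 + (15476 - 1*1077) = 600849194/5 + (15476 - 1077) = 600849194/5 + 14399 = 600921189/5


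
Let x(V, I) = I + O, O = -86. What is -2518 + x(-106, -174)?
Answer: -2778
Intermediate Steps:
x(V, I) = -86 + I (x(V, I) = I - 86 = -86 + I)
-2518 + x(-106, -174) = -2518 + (-86 - 174) = -2518 - 260 = -2778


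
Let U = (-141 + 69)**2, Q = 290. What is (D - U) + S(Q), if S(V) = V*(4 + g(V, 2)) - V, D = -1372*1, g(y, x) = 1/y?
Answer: -5685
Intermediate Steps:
U = 5184 (U = (-72)**2 = 5184)
D = -1372
S(V) = -V + V*(4 + 1/V) (S(V) = V*(4 + 1/V) - V = -V + V*(4 + 1/V))
(D - U) + S(Q) = (-1372 - 1*5184) + (1 + 3*290) = (-1372 - 5184) + (1 + 870) = -6556 + 871 = -5685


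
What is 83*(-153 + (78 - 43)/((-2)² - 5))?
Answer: -15604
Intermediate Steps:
83*(-153 + (78 - 43)/((-2)² - 5)) = 83*(-153 + 35/(4 - 5)) = 83*(-153 + 35/(-1)) = 83*(-153 + 35*(-1)) = 83*(-153 - 35) = 83*(-188) = -15604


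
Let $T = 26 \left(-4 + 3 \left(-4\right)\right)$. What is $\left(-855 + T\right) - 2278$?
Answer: $-3549$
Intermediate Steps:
$T = -416$ ($T = 26 \left(-4 - 12\right) = 26 \left(-16\right) = -416$)
$\left(-855 + T\right) - 2278 = \left(-855 - 416\right) - 2278 = -1271 - 2278 = -3549$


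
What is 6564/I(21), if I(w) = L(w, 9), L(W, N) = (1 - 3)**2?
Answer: 1641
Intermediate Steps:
L(W, N) = 4 (L(W, N) = (-2)**2 = 4)
I(w) = 4
6564/I(21) = 6564/4 = 6564*(1/4) = 1641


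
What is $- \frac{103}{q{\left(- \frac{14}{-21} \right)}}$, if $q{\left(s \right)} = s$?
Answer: $- \frac{309}{2} \approx -154.5$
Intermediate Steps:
$- \frac{103}{q{\left(- \frac{14}{-21} \right)}} = - \frac{103}{\left(-14\right) \frac{1}{-21}} = - \frac{103}{\left(-14\right) \left(- \frac{1}{21}\right)} = - \frac{103}{\frac{2}{3}} = \left(-103\right) \frac{3}{2} = - \frac{309}{2}$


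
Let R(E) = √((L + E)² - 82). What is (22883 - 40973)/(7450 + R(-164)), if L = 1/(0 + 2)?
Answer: -539082000/221903399 + 397980*√881/221903399 ≈ -2.3761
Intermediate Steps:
L = ½ (L = 1/2 = ½ ≈ 0.50000)
R(E) = √(-82 + (½ + E)²) (R(E) = √((½ + E)² - 82) = √(-82 + (½ + E)²))
(22883 - 40973)/(7450 + R(-164)) = (22883 - 40973)/(7450 + √(-328 + (1 + 2*(-164))²)/2) = -18090/(7450 + √(-328 + (1 - 328)²)/2) = -18090/(7450 + √(-328 + (-327)²)/2) = -18090/(7450 + √(-328 + 106929)/2) = -18090/(7450 + √106601/2) = -18090/(7450 + (11*√881)/2) = -18090/(7450 + 11*√881/2)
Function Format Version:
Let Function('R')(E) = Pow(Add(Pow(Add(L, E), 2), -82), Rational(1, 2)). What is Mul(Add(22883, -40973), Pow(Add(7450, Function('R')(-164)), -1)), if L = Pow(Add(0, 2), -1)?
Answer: Add(Rational(-539082000, 221903399), Mul(Rational(397980, 221903399), Pow(881, Rational(1, 2)))) ≈ -2.3761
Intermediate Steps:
L = Rational(1, 2) (L = Pow(2, -1) = Rational(1, 2) ≈ 0.50000)
Function('R')(E) = Pow(Add(-82, Pow(Add(Rational(1, 2), E), 2)), Rational(1, 2)) (Function('R')(E) = Pow(Add(Pow(Add(Rational(1, 2), E), 2), -82), Rational(1, 2)) = Pow(Add(-82, Pow(Add(Rational(1, 2), E), 2)), Rational(1, 2)))
Mul(Add(22883, -40973), Pow(Add(7450, Function('R')(-164)), -1)) = Mul(Add(22883, -40973), Pow(Add(7450, Mul(Rational(1, 2), Pow(Add(-328, Pow(Add(1, Mul(2, -164)), 2)), Rational(1, 2)))), -1)) = Mul(-18090, Pow(Add(7450, Mul(Rational(1, 2), Pow(Add(-328, Pow(Add(1, -328), 2)), Rational(1, 2)))), -1)) = Mul(-18090, Pow(Add(7450, Mul(Rational(1, 2), Pow(Add(-328, Pow(-327, 2)), Rational(1, 2)))), -1)) = Mul(-18090, Pow(Add(7450, Mul(Rational(1, 2), Pow(Add(-328, 106929), Rational(1, 2)))), -1)) = Mul(-18090, Pow(Add(7450, Mul(Rational(1, 2), Pow(106601, Rational(1, 2)))), -1)) = Mul(-18090, Pow(Add(7450, Mul(Rational(1, 2), Mul(11, Pow(881, Rational(1, 2))))), -1)) = Mul(-18090, Pow(Add(7450, Mul(Rational(11, 2), Pow(881, Rational(1, 2)))), -1))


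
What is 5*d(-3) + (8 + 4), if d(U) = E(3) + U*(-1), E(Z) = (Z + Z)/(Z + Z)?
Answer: 32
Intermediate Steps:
E(Z) = 1 (E(Z) = (2*Z)/((2*Z)) = (2*Z)*(1/(2*Z)) = 1)
d(U) = 1 - U (d(U) = 1 + U*(-1) = 1 - U)
5*d(-3) + (8 + 4) = 5*(1 - 1*(-3)) + (8 + 4) = 5*(1 + 3) + 12 = 5*4 + 12 = 20 + 12 = 32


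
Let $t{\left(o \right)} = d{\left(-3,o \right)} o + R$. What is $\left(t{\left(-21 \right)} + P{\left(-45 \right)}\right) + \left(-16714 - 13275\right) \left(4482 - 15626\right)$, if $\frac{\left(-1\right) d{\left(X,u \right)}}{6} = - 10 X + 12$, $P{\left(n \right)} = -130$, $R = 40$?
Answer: $334202618$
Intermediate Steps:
$d{\left(X,u \right)} = -72 + 60 X$ ($d{\left(X,u \right)} = - 6 \left(- 10 X + 12\right) = - 6 \left(12 - 10 X\right) = -72 + 60 X$)
$t{\left(o \right)} = 40 - 252 o$ ($t{\left(o \right)} = \left(-72 + 60 \left(-3\right)\right) o + 40 = \left(-72 - 180\right) o + 40 = - 252 o + 40 = 40 - 252 o$)
$\left(t{\left(-21 \right)} + P{\left(-45 \right)}\right) + \left(-16714 - 13275\right) \left(4482 - 15626\right) = \left(\left(40 - -5292\right) - 130\right) + \left(-16714 - 13275\right) \left(4482 - 15626\right) = \left(\left(40 + 5292\right) - 130\right) - -334197416 = \left(5332 - 130\right) + 334197416 = 5202 + 334197416 = 334202618$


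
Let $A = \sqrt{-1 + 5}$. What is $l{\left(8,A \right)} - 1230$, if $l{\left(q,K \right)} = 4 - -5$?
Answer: $-1221$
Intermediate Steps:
$A = 2$ ($A = \sqrt{4} = 2$)
$l{\left(q,K \right)} = 9$ ($l{\left(q,K \right)} = 4 + 5 = 9$)
$l{\left(8,A \right)} - 1230 = 9 - 1230 = -1221$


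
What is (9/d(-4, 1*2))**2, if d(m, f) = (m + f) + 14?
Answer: 9/16 ≈ 0.56250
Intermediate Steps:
d(m, f) = 14 + f + m (d(m, f) = (f + m) + 14 = 14 + f + m)
(9/d(-4, 1*2))**2 = (9/(14 + 1*2 - 4))**2 = (9/(14 + 2 - 4))**2 = (9/12)**2 = (9*(1/12))**2 = (3/4)**2 = 9/16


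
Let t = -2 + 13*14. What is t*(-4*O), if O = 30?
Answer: -21600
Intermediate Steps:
t = 180 (t = -2 + 182 = 180)
t*(-4*O) = 180*(-4*30) = 180*(-120) = -21600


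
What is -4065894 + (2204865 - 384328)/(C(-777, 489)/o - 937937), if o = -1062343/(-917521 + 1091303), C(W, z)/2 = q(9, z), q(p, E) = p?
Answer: -4051315371700506689/996413934467 ≈ -4.0659e+6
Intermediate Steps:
C(W, z) = 18 (C(W, z) = 2*9 = 18)
o = -1062343/173782 ≈ -6.1131
-4065894 + (2204865 - 384328)/(C(-777, 489)/o - 937937) = -4065894 + (2204865 - 384328)/(18/(-1062343/173782) - 937937) = -4065894 + 1820537/(18*(-173782/1062343) - 937937) = -4065894 + 1820537/(-3128076/1062343 - 937937) = -4065894 + 1820537/(-996413934467/1062343) = -4065894 + 1820537*(-1062343/996413934467) = -4065894 - 1934034738191/996413934467 = -4051315371700506689/996413934467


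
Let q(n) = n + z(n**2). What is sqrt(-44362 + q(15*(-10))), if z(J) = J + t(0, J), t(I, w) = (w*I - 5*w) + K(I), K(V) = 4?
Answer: 2*I*sqrt(33627) ≈ 366.75*I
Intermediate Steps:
t(I, w) = 4 - 5*w + I*w (t(I, w) = (w*I - 5*w) + 4 = (I*w - 5*w) + 4 = (-5*w + I*w) + 4 = 4 - 5*w + I*w)
z(J) = 4 - 4*J (z(J) = J + (4 - 5*J + 0*J) = J + (4 - 5*J + 0) = J + (4 - 5*J) = 4 - 4*J)
q(n) = 4 + n - 4*n**2 (q(n) = n + (4 - 4*n**2) = 4 + n - 4*n**2)
sqrt(-44362 + q(15*(-10))) = sqrt(-44362 + (4 + 15*(-10) - 4*(15*(-10))**2)) = sqrt(-44362 + (4 - 150 - 4*(-150)**2)) = sqrt(-44362 + (4 - 150 - 4*22500)) = sqrt(-44362 + (4 - 150 - 90000)) = sqrt(-44362 - 90146) = sqrt(-134508) = 2*I*sqrt(33627)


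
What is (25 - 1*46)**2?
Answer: 441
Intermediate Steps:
(25 - 1*46)**2 = (25 - 46)**2 = (-21)**2 = 441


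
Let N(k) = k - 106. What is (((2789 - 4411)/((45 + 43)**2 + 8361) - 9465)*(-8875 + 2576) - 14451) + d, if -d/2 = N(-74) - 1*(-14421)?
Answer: 959499444688/16105 ≈ 5.9578e+7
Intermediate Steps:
N(k) = -106 + k
d = -28482 (d = -2*((-106 - 74) - 1*(-14421)) = -2*(-180 + 14421) = -2*14241 = -28482)
(((2789 - 4411)/((45 + 43)**2 + 8361) - 9465)*(-8875 + 2576) - 14451) + d = (((2789 - 4411)/((45 + 43)**2 + 8361) - 9465)*(-8875 + 2576) - 14451) - 28482 = ((-1622/(88**2 + 8361) - 9465)*(-6299) - 14451) - 28482 = ((-1622/(7744 + 8361) - 9465)*(-6299) - 14451) - 28482 = ((-1622/16105 - 9465)*(-6299) - 14451) - 28482 = (-152435447/16105*(-6299) - 14451) - 28482 = (960190880653/16105 - 14451) - 28482 = 959958147298/16105 - 28482 = 959499444688/16105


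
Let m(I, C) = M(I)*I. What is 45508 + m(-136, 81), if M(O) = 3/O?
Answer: 45511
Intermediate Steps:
m(I, C) = 3 (m(I, C) = (3/I)*I = 3)
45508 + m(-136, 81) = 45508 + 3 = 45511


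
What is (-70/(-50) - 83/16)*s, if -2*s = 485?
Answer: 29391/32 ≈ 918.47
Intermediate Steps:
s = -485/2 (s = -½*485 = -485/2 ≈ -242.50)
(-70/(-50) - 83/16)*s = (-70/(-50) - 83/16)*(-485/2) = (-70*(-1/50) - 83*1/16)*(-485/2) = (7/5 - 83/16)*(-485/2) = -303/80*(-485/2) = 29391/32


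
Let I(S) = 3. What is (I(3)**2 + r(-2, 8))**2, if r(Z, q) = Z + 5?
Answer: 144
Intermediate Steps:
r(Z, q) = 5 + Z
(I(3)**2 + r(-2, 8))**2 = (3**2 + (5 - 2))**2 = (9 + 3)**2 = 12**2 = 144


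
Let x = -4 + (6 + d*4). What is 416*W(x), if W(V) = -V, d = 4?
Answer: -7488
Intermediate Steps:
x = 18 (x = -4 + (6 + 4*4) = -4 + (6 + 16) = -4 + 22 = 18)
416*W(x) = 416*(-1*18) = 416*(-18) = -7488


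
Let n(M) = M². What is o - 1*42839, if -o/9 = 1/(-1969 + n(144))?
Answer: -803959522/18767 ≈ -42839.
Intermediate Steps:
o = -9/18767 (o = -9/(-1969 + 144²) = -9/(-1969 + 20736) = -9/18767 ≈ -0.00047957)
o - 1*42839 = -9/18767 - 1*42839 = -9/18767 - 42839 = -803959522/18767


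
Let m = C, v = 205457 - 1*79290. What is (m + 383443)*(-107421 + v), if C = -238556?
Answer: 2716051702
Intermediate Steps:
v = 126167 (v = 205457 - 79290 = 126167)
m = -238556
(m + 383443)*(-107421 + v) = (-238556 + 383443)*(-107421 + 126167) = 144887*18746 = 2716051702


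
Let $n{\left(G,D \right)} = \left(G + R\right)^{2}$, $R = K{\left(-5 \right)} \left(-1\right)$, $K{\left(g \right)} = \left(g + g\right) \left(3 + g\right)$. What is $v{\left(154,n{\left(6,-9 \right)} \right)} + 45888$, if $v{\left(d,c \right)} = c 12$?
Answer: $48240$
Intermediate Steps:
$K{\left(g \right)} = 2 g \left(3 + g\right)$
$R = -20$ ($R = 2 \left(-5\right) \left(3 - 5\right) \left(-1\right) = 2 \left(-5\right) \left(-2\right) \left(-1\right) = 20 \left(-1\right) = -20$)
$n{\left(G,D \right)} = \left(-20 + G\right)^{2}$ ($n{\left(G,D \right)} = \left(G - 20\right)^{2} = \left(-20 + G\right)^{2}$)
$v{\left(d,c \right)} = 12 c$
$v{\left(154,n{\left(6,-9 \right)} \right)} + 45888 = 12 \left(-20 + 6\right)^{2} + 45888 = 12 \left(-14\right)^{2} + 45888 = 12 \cdot 196 + 45888 = 2352 + 45888 = 48240$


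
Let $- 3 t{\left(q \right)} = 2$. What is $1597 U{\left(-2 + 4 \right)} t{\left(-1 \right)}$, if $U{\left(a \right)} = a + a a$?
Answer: $-6388$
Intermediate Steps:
$t{\left(q \right)} = - \frac{2}{3}$ ($t{\left(q \right)} = \left(- \frac{1}{3}\right) 2 = - \frac{2}{3}$)
$U{\left(a \right)} = a + a^{2}$
$1597 U{\left(-2 + 4 \right)} t{\left(-1 \right)} = 1597 \left(-2 + 4\right) \left(1 + \left(-2 + 4\right)\right) \left(- \frac{2}{3}\right) = 1597 \cdot 2 \left(1 + 2\right) \left(- \frac{2}{3}\right) = 1597 \cdot 2 \cdot 3 \left(- \frac{2}{3}\right) = 1597 \cdot 6 \left(- \frac{2}{3}\right) = 1597 \left(-4\right) = -6388$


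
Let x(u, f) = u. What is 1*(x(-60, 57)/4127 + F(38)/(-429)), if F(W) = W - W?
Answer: -60/4127 ≈ -0.014538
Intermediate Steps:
F(W) = 0
1*(x(-60, 57)/4127 + F(38)/(-429)) = 1*(-60/4127 + 0/(-429)) = 1*(-60*1/4127 + 0*(-1/429)) = 1*(-60/4127 + 0) = 1*(-60/4127) = -60/4127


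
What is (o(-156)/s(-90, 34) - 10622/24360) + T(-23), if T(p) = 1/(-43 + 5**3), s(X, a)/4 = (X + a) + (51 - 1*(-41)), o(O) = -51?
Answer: -518033/665840 ≈ -0.77801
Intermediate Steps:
s(X, a) = 368 + 4*X + 4*a (s(X, a) = 4*((X + a) + (51 - 1*(-41))) = 4*((X + a) + (51 + 41)) = 4*((X + a) + 92) = 4*(92 + X + a) = 368 + 4*X + 4*a)
T(p) = 1/82 (T(p) = 1/(-43 + 125) = 1/82)
(o(-156)/s(-90, 34) - 10622/24360) + T(-23) = (-51/(368 + 4*(-90) + 4*34) - 10622/24360) + 1/82 = (-51/(368 - 360 + 136) - 10622*1/24360) + 1/82 = (-51/144 - 5311/12180) + 1/82 = (-51*1/144 - 5311/12180) + 1/82 = (-17/48 - 5311/12180) + 1/82 = -12833/16240 + 1/82 = -518033/665840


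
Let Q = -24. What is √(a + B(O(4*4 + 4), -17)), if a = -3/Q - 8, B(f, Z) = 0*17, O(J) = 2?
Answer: 3*I*√14/4 ≈ 2.8062*I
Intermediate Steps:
B(f, Z) = 0
a = -63/8 (a = -3/(-24) - 8 = -3*(-1/24) - 8 = ⅛ - 8 = -63/8 ≈ -7.8750)
√(a + B(O(4*4 + 4), -17)) = √(-63/8 + 0) = √(-63/8) = 3*I*√14/4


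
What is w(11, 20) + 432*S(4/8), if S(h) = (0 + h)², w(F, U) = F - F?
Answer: 108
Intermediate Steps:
w(F, U) = 0
S(h) = h²
w(11, 20) + 432*S(4/8) = 0 + 432*(4/8)² = 0 + 432*(4*(⅛))² = 0 + 432*(½)² = 0 + 432*(¼) = 0 + 108 = 108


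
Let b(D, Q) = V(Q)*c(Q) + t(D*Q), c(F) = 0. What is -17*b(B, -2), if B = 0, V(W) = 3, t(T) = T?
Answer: 0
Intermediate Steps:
b(D, Q) = D*Q (b(D, Q) = 3*0 + D*Q = 0 + D*Q = D*Q)
-17*b(B, -2) = -0*(-2) = -17*0 = 0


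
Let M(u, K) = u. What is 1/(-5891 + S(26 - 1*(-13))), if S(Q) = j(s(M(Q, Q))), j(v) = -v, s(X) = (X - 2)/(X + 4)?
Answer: -43/253350 ≈ -0.00016973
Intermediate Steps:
s(X) = (-2 + X)/(4 + X)
S(Q) = -(-2 + Q)/(4 + Q)
1/(-5891 + S(26 - 1*(-13))) = 1/(-5891 + (2 - (26 - 1*(-13)))/(4 + (26 - 1*(-13)))) = 1/(-5891 + (2 - (26 + 13))/(4 + (26 + 13))) = 1/(-5891 + (2 - 1*39)/(4 + 39)) = 1/(-5891 + (2 - 39)/43) = 1/(-5891 + (1/43)*(-37)) = 1/(-5891 - 37/43) = 1/(-253350/43) = -43/253350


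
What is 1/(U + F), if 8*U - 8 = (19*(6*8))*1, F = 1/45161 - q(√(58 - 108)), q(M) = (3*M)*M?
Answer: 45161/11967666 ≈ 0.0037736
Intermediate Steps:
q(M) = 3*M²
F = 6774151/45161 (F = 1/45161 - 3*(√(58 - 108))² = 1/45161 - 3*(√(-50))² = 1/45161 - 3*(5*I*√2)² = 1/45161 - 3*(-50) = 1/45161 - 1*(-150) = 1/45161 + 150 = 6774151/45161 ≈ 150.00)
U = 115 (U = 1 + ((19*(6*8))*1)/8 = 1 + ((19*48)*1)/8 = 1 + (912*1)/8 = 1 + (⅛)*912 = 1 + 114 = 115)
1/(U + F) = 1/(115 + 6774151/45161) = 1/(11967666/45161) = 45161/11967666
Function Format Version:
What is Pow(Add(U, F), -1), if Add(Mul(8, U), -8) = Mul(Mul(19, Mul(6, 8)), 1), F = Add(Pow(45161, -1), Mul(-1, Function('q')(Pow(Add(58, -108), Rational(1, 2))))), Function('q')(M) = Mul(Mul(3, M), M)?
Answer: Rational(45161, 11967666) ≈ 0.0037736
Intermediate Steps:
Function('q')(M) = Mul(3, Pow(M, 2))
F = Rational(6774151, 45161) (F = Add(Pow(45161, -1), Mul(-1, Mul(3, Pow(Pow(Add(58, -108), Rational(1, 2)), 2)))) = Add(Rational(1, 45161), Mul(-1, Mul(3, Pow(Pow(-50, Rational(1, 2)), 2)))) = Add(Rational(1, 45161), Mul(-1, Mul(3, Pow(Mul(5, I, Pow(2, Rational(1, 2))), 2)))) = Add(Rational(1, 45161), Mul(-1, Mul(3, -50))) = Add(Rational(1, 45161), Mul(-1, -150)) = Add(Rational(1, 45161), 150) = Rational(6774151, 45161) ≈ 150.00)
U = 115 (U = Add(1, Mul(Rational(1, 8), Mul(Mul(19, Mul(6, 8)), 1))) = Add(1, Mul(Rational(1, 8), Mul(Mul(19, 48), 1))) = Add(1, Mul(Rational(1, 8), Mul(912, 1))) = Add(1, Mul(Rational(1, 8), 912)) = Add(1, 114) = 115)
Pow(Add(U, F), -1) = Pow(Add(115, Rational(6774151, 45161)), -1) = Pow(Rational(11967666, 45161), -1) = Rational(45161, 11967666)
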